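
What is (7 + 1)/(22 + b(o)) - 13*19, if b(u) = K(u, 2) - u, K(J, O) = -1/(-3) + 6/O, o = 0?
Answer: -4687/19 ≈ -246.68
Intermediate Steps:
K(J, O) = ⅓ + 6/O (K(J, O) = -1*(-⅓) + 6/O = ⅓ + 6/O)
b(u) = 10/3 - u (b(u) = (⅓)*(18 + 2)/2 - u = (⅓)*(½)*20 - u = 10/3 - u)
(7 + 1)/(22 + b(o)) - 13*19 = (7 + 1)/(22 + (10/3 - 1*0)) - 13*19 = 8/(22 + (10/3 + 0)) - 247 = 8/(22 + 10/3) - 247 = 8/(76/3) - 247 = 8*(3/76) - 247 = 6/19 - 247 = -4687/19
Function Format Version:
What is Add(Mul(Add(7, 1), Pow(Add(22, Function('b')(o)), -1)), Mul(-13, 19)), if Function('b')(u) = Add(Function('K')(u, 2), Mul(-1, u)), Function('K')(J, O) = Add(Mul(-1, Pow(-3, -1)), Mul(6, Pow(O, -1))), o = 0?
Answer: Rational(-4687, 19) ≈ -246.68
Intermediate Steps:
Function('K')(J, O) = Add(Rational(1, 3), Mul(6, Pow(O, -1))) (Function('K')(J, O) = Add(Mul(-1, Rational(-1, 3)), Mul(6, Pow(O, -1))) = Add(Rational(1, 3), Mul(6, Pow(O, -1))))
Function('b')(u) = Add(Rational(10, 3), Mul(-1, u)) (Function('b')(u) = Add(Mul(Rational(1, 3), Pow(2, -1), Add(18, 2)), Mul(-1, u)) = Add(Mul(Rational(1, 3), Rational(1, 2), 20), Mul(-1, u)) = Add(Rational(10, 3), Mul(-1, u)))
Add(Mul(Add(7, 1), Pow(Add(22, Function('b')(o)), -1)), Mul(-13, 19)) = Add(Mul(Add(7, 1), Pow(Add(22, Add(Rational(10, 3), Mul(-1, 0))), -1)), Mul(-13, 19)) = Add(Mul(8, Pow(Add(22, Add(Rational(10, 3), 0)), -1)), -247) = Add(Mul(8, Pow(Add(22, Rational(10, 3)), -1)), -247) = Add(Mul(8, Pow(Rational(76, 3), -1)), -247) = Add(Mul(8, Rational(3, 76)), -247) = Add(Rational(6, 19), -247) = Rational(-4687, 19)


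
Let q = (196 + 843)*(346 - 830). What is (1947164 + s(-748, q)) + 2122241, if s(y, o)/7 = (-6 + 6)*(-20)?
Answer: 4069405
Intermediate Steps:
q = -502876 (q = 1039*(-484) = -502876)
s(y, o) = 0 (s(y, o) = 7*((-6 + 6)*(-20)) = 7*(0*(-20)) = 7*0 = 0)
(1947164 + s(-748, q)) + 2122241 = (1947164 + 0) + 2122241 = 1947164 + 2122241 = 4069405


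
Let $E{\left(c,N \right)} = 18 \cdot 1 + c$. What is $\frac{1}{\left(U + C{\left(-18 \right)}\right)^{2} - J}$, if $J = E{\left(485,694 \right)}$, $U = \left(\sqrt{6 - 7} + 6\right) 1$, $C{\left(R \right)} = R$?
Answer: $- \frac{5}{1808} + \frac{i}{5424} \approx -0.0027655 + 0.00018437 i$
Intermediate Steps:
$U = 6 + i$ ($U = \left(\sqrt{-1} + 6\right) 1 = \left(i + 6\right) 1 = \left(6 + i\right) 1 = 6 + i \approx 6.0 + 1.0 i$)
$E{\left(c,N \right)} = 18 + c$
$J = 503$ ($J = 18 + 485 = 503$)
$\frac{1}{\left(U + C{\left(-18 \right)}\right)^{2} - J} = \frac{1}{\left(\left(6 + i\right) - 18\right)^{2} - 503} = \frac{1}{\left(-12 + i\right)^{2} - 503} = \frac{1}{-503 + \left(-12 + i\right)^{2}}$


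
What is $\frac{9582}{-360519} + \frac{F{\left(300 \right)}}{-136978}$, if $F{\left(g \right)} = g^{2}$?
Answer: $- \frac{5626538866}{8230528597} \approx -0.68362$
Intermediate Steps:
$\frac{9582}{-360519} + \frac{F{\left(300 \right)}}{-136978} = \frac{9582}{-360519} + \frac{300^{2}}{-136978} = 9582 \left(- \frac{1}{360519}\right) + 90000 \left(- \frac{1}{136978}\right) = - \frac{3194}{120173} - \frac{45000}{68489} = - \frac{5626538866}{8230528597}$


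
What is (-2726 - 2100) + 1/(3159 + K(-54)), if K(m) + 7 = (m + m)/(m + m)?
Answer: -15216377/3153 ≈ -4826.0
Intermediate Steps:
K(m) = -6 (K(m) = -7 + (m + m)/(m + m) = -7 + (2*m)/((2*m)) = -7 + (2*m)*(1/(2*m)) = -7 + 1 = -6)
(-2726 - 2100) + 1/(3159 + K(-54)) = (-2726 - 2100) + 1/(3159 - 6) = -4826 + 1/3153 = -15216377/3153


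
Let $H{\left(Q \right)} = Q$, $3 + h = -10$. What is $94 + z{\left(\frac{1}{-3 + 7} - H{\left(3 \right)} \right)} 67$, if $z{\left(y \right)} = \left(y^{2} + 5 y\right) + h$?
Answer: $- \frac{19065}{16} \approx -1191.6$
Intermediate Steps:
$h = -13$ ($h = -3 - 10 = -13$)
$z{\left(y \right)} = -13 + y^{2} + 5 y$ ($z{\left(y \right)} = \left(y^{2} + 5 y\right) - 13 = -13 + y^{2} + 5 y$)
$94 + z{\left(\frac{1}{-3 + 7} - H{\left(3 \right)} \right)} 67 = 94 + \left(-13 + \left(\frac{1}{-3 + 7} - 3\right)^{2} + 5 \left(\frac{1}{-3 + 7} - 3\right)\right) 67 = 94 + \left(-13 + \left(\frac{1}{4} - 3\right)^{2} + 5 \left(\frac{1}{4} - 3\right)\right) 67 = 94 + \left(-13 + \left(- \frac{11}{4}\right)^{2} + 5 \left(- \frac{11}{4}\right)\right) 67 = 94 + \left(-13 + \frac{121}{16} - \frac{55}{4}\right) 67 = 94 - \frac{20569}{16} = - \frac{19065}{16}$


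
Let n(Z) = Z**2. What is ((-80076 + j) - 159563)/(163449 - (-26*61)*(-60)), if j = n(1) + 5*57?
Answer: -239353/68289 ≈ -3.5050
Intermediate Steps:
j = 286 (j = 1**2 + 5*57 = 1 + 285 = 286)
((-80076 + j) - 159563)/(163449 - (-26*61)*(-60)) = ((-80076 + 286) - 159563)/(163449 - (-26*61)*(-60)) = (-79790 - 159563)/(163449 - (-1586)*(-60)) = -239353/(163449 - 1*95160) = -239353/(163449 - 95160) = -239353/68289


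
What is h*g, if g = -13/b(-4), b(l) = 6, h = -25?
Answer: 325/6 ≈ 54.167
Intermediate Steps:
g = -13/6 ≈ -2.1667
h*g = -25*(-13/6) = 325/6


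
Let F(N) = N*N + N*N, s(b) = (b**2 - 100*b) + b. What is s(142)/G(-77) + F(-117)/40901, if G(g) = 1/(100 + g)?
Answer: 5744082016/40901 ≈ 1.4044e+5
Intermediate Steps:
s(b) = b**2 - 99*b
F(N) = 2*N**2 (F(N) = N**2 + N**2 = 2*N**2)
s(142)/G(-77) + F(-117)/40901 = (142*(-99 + 142))/(1/(100 - 77)) + (2*(-117)**2)/40901 = (142*43)/(1/23) + (2*13689)*(1/40901) = 6106/(1/23) + 27378*(1/40901) = 6106*23 + 27378/40901 = 140438 + 27378/40901 = 5744082016/40901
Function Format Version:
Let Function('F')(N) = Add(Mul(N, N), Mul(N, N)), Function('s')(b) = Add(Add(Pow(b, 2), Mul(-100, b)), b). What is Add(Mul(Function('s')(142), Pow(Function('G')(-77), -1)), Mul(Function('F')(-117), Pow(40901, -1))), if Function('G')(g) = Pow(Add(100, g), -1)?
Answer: Rational(5744082016, 40901) ≈ 1.4044e+5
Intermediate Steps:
Function('s')(b) = Add(Pow(b, 2), Mul(-99, b))
Function('F')(N) = Mul(2, Pow(N, 2)) (Function('F')(N) = Add(Pow(N, 2), Pow(N, 2)) = Mul(2, Pow(N, 2)))
Add(Mul(Function('s')(142), Pow(Function('G')(-77), -1)), Mul(Function('F')(-117), Pow(40901, -1))) = Add(Mul(Mul(142, Add(-99, 142)), Pow(Pow(Add(100, -77), -1), -1)), Mul(Mul(2, Pow(-117, 2)), Pow(40901, -1))) = Add(Mul(Mul(142, 43), Pow(Pow(23, -1), -1)), Mul(Mul(2, 13689), Rational(1, 40901))) = Add(Mul(6106, Pow(Rational(1, 23), -1)), Mul(27378, Rational(1, 40901))) = Add(Mul(6106, 23), Rational(27378, 40901)) = Add(140438, Rational(27378, 40901)) = Rational(5744082016, 40901)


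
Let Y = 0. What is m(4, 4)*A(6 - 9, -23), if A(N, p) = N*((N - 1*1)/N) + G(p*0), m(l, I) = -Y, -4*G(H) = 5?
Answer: 0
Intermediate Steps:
G(H) = -5/4 (G(H) = -¼*5 = -5/4)
m(l, I) = 0 (m(l, I) = -1*0 = 0)
A(N, p) = -9/4 + N (A(N, p) = N*((N - 1*1)/N) - 5/4 = N*((N - 1)/N) - 5/4 = N*((-1 + N)/N) - 5/4 = (-1 + N) - 5/4 = -9/4 + N)
m(4, 4)*A(6 - 9, -23) = 0*(-9/4 + (6 - 9)) = 0*(-9/4 - 3) = 0*(-21/4) = 0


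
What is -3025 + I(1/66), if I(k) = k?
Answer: -199649/66 ≈ -3025.0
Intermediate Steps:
-3025 + I(1/66) = -3025 + 1/66 = -199649/66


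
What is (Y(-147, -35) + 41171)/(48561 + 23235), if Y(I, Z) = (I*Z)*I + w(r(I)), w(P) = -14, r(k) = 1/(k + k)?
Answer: -119193/11966 ≈ -9.9610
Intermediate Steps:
r(k) = 1/(2*k)
Y(I, Z) = -14 + Z*I**2 (Y(I, Z) = (I*Z)*I - 14 = Z*I**2 - 14 = -14 + Z*I**2)
(Y(-147, -35) + 41171)/(48561 + 23235) = ((-14 - 35*(-147)**2) + 41171)/(48561 + 23235) = ((-14 - 35*21609) + 41171)/71796 = ((-14 - 756315) + 41171)*(1/71796) = (-756329 + 41171)*(1/71796) = -715158*1/71796 = -119193/11966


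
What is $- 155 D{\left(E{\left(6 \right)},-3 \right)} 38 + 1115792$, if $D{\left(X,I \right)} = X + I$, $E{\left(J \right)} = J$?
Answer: $1098122$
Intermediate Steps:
$D{\left(X,I \right)} = I + X$
$- 155 D{\left(E{\left(6 \right)},-3 \right)} 38 + 1115792 = - 155 \left(-3 + 6\right) 38 + 1115792 = \left(-155\right) 3 \cdot 38 + 1115792 = \left(-465\right) 38 + 1115792 = -17670 + 1115792 = 1098122$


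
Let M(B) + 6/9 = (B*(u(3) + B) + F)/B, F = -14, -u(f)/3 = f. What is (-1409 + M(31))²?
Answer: 16665519025/8649 ≈ 1.9269e+6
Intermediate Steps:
u(f) = -3*f
M(B) = -⅔ + (-14 + B*(-9 + B))/B (M(B) = -⅔ + (B*(-3*3 + B) - 14)/B = -⅔ + (B*(-9 + B) - 14)/B = -⅔ + (-14 + B*(-9 + B))/B)
(-1409 + M(31))² = (-1409 + (-29/3 + 31 - 14/31))² = (-1409 + 1942/93)² = (-129095/93)² = 16665519025/8649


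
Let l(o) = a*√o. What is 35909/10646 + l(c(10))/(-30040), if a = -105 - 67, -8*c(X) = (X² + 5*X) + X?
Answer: 35909/10646 + 43*I*√5/3755 ≈ 3.373 + 0.025606*I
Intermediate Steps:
c(X) = -3*X/4 - X²/8 (c(X) = -((X² + 5*X) + X)/8 = -(X² + 6*X)/8 = -3*X/4 - X²/8)
a = -172
l(o) = -172*√o
35909/10646 + l(c(10))/(-30040) = 35909/10646 - 172*I*√5*√(6 + 10)/2/(-30040) = 35909*(1/10646) - 172*2*I*√5*(-1/30040) = 35909/10646 - 344*I*√5*(-1/30040) = 35909/10646 + 43*I*√5/3755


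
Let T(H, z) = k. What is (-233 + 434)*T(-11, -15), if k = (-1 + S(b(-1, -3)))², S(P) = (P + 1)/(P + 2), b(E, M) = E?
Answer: 201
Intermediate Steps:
S(P) = (1 + P)/(2 + P)
k = 1 (k = (-1 + (1 - 1)/(2 - 1))² = (-1 + 0/1)² = (-1 + 1*0)² = (-1 + 0)² = (-1)² = 1)
T(H, z) = 1
(-233 + 434)*T(-11, -15) = (-233 + 434)*1 = 201*1 = 201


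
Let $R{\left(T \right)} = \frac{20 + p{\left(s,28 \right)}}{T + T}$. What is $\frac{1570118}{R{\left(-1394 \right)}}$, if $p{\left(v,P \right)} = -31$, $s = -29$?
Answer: $397953544$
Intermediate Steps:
$R{\left(T \right)} = - \frac{11}{2 T}$ ($R{\left(T \right)} = \frac{20 - 31}{T + T} = - \frac{11}{2 T}$)
$\frac{1570118}{R{\left(-1394 \right)}} = \frac{1570118}{\left(- \frac{11}{2}\right) \frac{1}{-1394}} = \frac{1570118}{\left(- \frac{11}{2}\right) \left(- \frac{1}{1394}\right)} = \frac{1570118}{\frac{11}{2788}} = 1570118 \cdot \frac{2788}{11} = 397953544$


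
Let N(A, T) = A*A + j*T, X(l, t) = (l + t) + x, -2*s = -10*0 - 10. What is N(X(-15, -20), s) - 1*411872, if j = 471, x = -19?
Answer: -406601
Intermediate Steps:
s = 5 (s = -(-10*0 - 10)/2 = -(0 - 10)/2 = -1/2*(-10) = 5)
X(l, t) = -19 + l + t (X(l, t) = (l + t) - 19 = -19 + l + t)
N(A, T) = A**2 + 471*T (N(A, T) = A*A + 471*T = A**2 + 471*T)
N(X(-15, -20), s) - 1*411872 = ((-19 - 15 - 20)**2 + 471*5) - 1*411872 = ((-54)**2 + 2355) - 411872 = (2916 + 2355) - 411872 = 5271 - 411872 = -406601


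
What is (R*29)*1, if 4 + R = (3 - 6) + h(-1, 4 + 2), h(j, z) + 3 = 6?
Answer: -116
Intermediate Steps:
h(j, z) = 3 (h(j, z) = -3 + 6 = 3)
R = -4 (R = -4 + ((3 - 6) + 3) = -4 + (-3 + 3) = -4 + 0 = -4)
(R*29)*1 = -4*29*1 = -116*1 = -116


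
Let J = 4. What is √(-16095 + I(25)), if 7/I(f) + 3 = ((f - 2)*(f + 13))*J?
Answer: 2*I*√1001917649/499 ≈ 126.87*I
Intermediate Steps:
I(f) = 7/(-3 + 4*(-2 + f)*(13 + f)) (I(f) = 7/(-3 + ((f - 2)*(f + 13))*4) = 7/(-3 + ((-2 + f)*(13 + f))*4) = 7/(-3 + 4*(-2 + f)*(13 + f)))
√(-16095 + I(25)) = √(-16095 + 7/(-107 + 4*25² + 44*25)) = √(-16095 + 7/(-107 + 4*625 + 1100)) = √(-16095 + 7/(-107 + 2500 + 1100)) = √(-16095 + 7/3493) = √(-16095 + 7*(1/3493)) = √(-16095 + 1/499) = √(-8031404/499) = 2*I*√1001917649/499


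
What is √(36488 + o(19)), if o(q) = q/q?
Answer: √36489 ≈ 191.02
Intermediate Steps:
o(q) = 1
√(36488 + o(19)) = √(36488 + 1) = √36489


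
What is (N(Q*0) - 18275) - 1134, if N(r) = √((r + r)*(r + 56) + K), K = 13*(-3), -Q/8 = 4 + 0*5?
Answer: -19409 + I*√39 ≈ -19409.0 + 6.245*I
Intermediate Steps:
Q = -32 (Q = -8*(4 + 0*5) = -8*(4 + 0) = -8*4 = -32)
K = -39
N(r) = √(-39 + 2*r*(56 + r)) (N(r) = √((r + r)*(r + 56) - 39) = √((2*r)*(56 + r) - 39) = √(2*r*(56 + r) - 39) = √(-39 + 2*r*(56 + r)))
(N(Q*0) - 18275) - 1134 = (√(-39 + 2*(-32*0)² + 112*(-32*0)) - 18275) - 1134 = (√(-39 + 2*0² + 112*0) - 18275) - 1134 = (√(-39 + 2*0 + 0) - 18275) - 1134 = (√(-39 + 0 + 0) - 18275) - 1134 = (√(-39) - 18275) - 1134 = (I*√39 - 18275) - 1134 = (-18275 + I*√39) - 1134 = -19409 + I*√39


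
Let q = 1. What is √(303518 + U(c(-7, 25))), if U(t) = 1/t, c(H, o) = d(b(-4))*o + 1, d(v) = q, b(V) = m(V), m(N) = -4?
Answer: √205178194/26 ≈ 550.92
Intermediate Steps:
b(V) = -4
d(v) = 1
c(H, o) = 1 + o (c(H, o) = 1*o + 1 = o + 1 = 1 + o)
√(303518 + U(c(-7, 25))) = √(303518 + 1/(1 + 25)) = √(303518 + 1/26) = √(7891469/26) = √205178194/26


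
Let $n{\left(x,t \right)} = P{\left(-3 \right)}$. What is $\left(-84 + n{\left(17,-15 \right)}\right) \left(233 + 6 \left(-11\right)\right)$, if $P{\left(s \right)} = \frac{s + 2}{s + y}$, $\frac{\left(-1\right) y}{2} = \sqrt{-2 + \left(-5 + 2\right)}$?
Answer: $\frac{167 \left(- 168 \sqrt{5} + 251 i\right)}{- 3 i + 2 \sqrt{5}} \approx -14011.0 - 25.753 i$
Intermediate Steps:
$y = - 2 i \sqrt{5}$ ($y = - 2 \sqrt{-2 + \left(-5 + 2\right)} = - 2 \sqrt{-2 - 3} = - 2 \sqrt{-5} = - 2 i \sqrt{5} \approx - 4.4721 i$)
$P{\left(s \right)} = \frac{2 + s}{s - 2 i \sqrt{5}}$ ($P{\left(s \right)} = \frac{s + 2}{s - 2 i \sqrt{5}} = \frac{2 + s}{s - 2 i \sqrt{5}}$)
$n{\left(x,t \right)} = - \frac{1}{-3 - 2 i \sqrt{5}}$ ($n{\left(x,t \right)} = \frac{2 - 3}{-3 - 2 i \sqrt{5}} = \frac{1}{-3 - 2 i \sqrt{5}} \left(-1\right) = - \frac{1}{-3 - 2 i \sqrt{5}}$)
$\left(-84 + n{\left(17,-15 \right)}\right) \left(233 + 6 \left(-11\right)\right) = \left(-84 + \left(\frac{3}{29} - \frac{2 i \sqrt{5}}{29}\right)\right) \left(233 + 6 \left(-11\right)\right) = \left(- \frac{2433}{29} - \frac{2 i \sqrt{5}}{29}\right) \left(233 - 66\right) = \left(- \frac{2433}{29} - \frac{2 i \sqrt{5}}{29}\right) 167 = - \frac{406311}{29} - \frac{334 i \sqrt{5}}{29}$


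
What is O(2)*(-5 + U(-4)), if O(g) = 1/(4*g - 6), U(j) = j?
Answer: -9/2 ≈ -4.5000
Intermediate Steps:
O(g) = 1/(-6 + 4*g)
O(2)*(-5 + U(-4)) = (1/(2*(-3 + 2*2)))*(-5 - 4) = (1/(2*(-3 + 4)))*(-9) = ((½)/1)*(-9) = ((½)*1)*(-9) = (½)*(-9) = -9/2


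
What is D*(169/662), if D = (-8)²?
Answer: 5408/331 ≈ 16.338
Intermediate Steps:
D = 64
D*(169/662) = 64*(169/662) = 5408/331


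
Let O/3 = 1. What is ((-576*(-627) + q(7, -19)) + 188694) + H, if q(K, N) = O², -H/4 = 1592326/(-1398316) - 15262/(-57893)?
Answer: 11128133683608511/20238177047 ≈ 5.4986e+5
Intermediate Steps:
O = 3 (O = 3*1 = 3)
H = 70843430326/20238177047 (H = -4*(1592326/(-1398316) - 15262/(-57893)) = -4*(1592326*(-1/1398316) - 15262*(-1/57893)) = -4*(-796163/699158 + 15262/57893) = -4*(-35421715163/40476354094) = 70843430326/20238177047 ≈ 3.5005)
q(K, N) = 9 (q(K, N) = 3² = 9)
((-576*(-627) + q(7, -19)) + 188694) + H = ((-576*(-627) + 9) + 188694) + 70843430326/20238177047 = ((361152 + 9) + 188694) + 70843430326/20238177047 = (361161 + 188694) + 70843430326/20238177047 = 549855 + 70843430326/20238177047 = 11128133683608511/20238177047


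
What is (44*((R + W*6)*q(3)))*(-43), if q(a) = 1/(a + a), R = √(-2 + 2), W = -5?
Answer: 9460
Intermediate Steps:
R = 0 (R = √0 = 0)
q(a) = 1/(2*a)
(44*((R + W*6)*q(3)))*(-43) = (44*((0 - 5*6)*((½)/3)))*(-43) = (44*((0 - 30)*((½)*(⅓))))*(-43) = (44*(-30*⅙))*(-43) = (44*(-5))*(-43) = -220*(-43) = 9460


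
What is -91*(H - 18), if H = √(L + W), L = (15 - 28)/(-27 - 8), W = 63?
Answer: 1638 - 13*√77630/5 ≈ 913.58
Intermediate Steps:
L = 13/35 (L = -13/(-35) = -13*(-1/35) = 13/35 ≈ 0.37143)
H = √77630/35 (H = √(13/35 + 63) = √(2218/35) = √77630/35 ≈ 7.9606)
-91*(H - 18) = -91*(√77630/35 - 18) = -91*(-18 + √77630/35) = 1638 - 13*√77630/5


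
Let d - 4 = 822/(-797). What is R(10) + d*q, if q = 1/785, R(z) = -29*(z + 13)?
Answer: -417302849/625645 ≈ -667.00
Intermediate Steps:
d = 2366/797 (d = 4 + 822/(-797) = 4 + 822*(-1/797) = 4 - 822/797 = 2366/797 ≈ 2.9686)
R(z) = -377 - 29*z (R(z) = -29*(13 + z) = -377 - 29*z)
q = 1/785 ≈ 0.0012739
R(10) + d*q = (-377 - 29*10) + (2366/797)*(1/785) = (-377 - 290) + 2366/625645 = -667 + 2366/625645 = -417302849/625645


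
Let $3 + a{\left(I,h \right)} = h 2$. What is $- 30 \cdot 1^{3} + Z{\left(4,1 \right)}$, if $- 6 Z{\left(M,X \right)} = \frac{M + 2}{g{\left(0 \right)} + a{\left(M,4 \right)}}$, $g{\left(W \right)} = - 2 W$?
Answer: $- \frac{151}{5} \approx -30.2$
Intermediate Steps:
$a{\left(I,h \right)} = -3 + 2 h$ ($a{\left(I,h \right)} = -3 + h 2 = -3 + 2 h$)
$Z{\left(M,X \right)} = - \frac{1}{15} - \frac{M}{30}$ ($Z{\left(M,X \right)} = - \frac{\left(M + 2\right) \frac{1}{\left(-2\right) 0 + \left(-3 + 2 \cdot 4\right)}}{6} = - \frac{\left(2 + M\right) \frac{1}{0 + \left(-3 + 8\right)}}{6} = - \frac{\left(2 + M\right) \frac{1}{0 + 5}}{6} = - \frac{\left(2 + M\right) \frac{1}{5}}{6} = - \frac{\frac{2}{5} + \frac{M}{5}}{6} = - \frac{1}{15} - \frac{M}{30}$)
$- 30 \cdot 1^{3} + Z{\left(4,1 \right)} = - 30 \cdot 1^{3} - \frac{1}{5} = \left(-30\right) 1 - \frac{1}{5} = -30 - \frac{1}{5} = - \frac{151}{5}$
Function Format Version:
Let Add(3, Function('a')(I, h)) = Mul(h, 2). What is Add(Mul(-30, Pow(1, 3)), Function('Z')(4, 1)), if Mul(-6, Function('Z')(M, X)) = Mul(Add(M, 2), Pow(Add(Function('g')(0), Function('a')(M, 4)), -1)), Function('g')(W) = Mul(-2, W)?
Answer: Rational(-151, 5) ≈ -30.200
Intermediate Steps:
Function('a')(I, h) = Add(-3, Mul(2, h)) (Function('a')(I, h) = Add(-3, Mul(h, 2)) = Add(-3, Mul(2, h)))
Function('Z')(M, X) = Add(Rational(-1, 15), Mul(Rational(-1, 30), M)) (Function('Z')(M, X) = Mul(Rational(-1, 6), Mul(Add(M, 2), Pow(Add(Mul(-2, 0), Add(-3, Mul(2, 4))), -1))) = Mul(Rational(-1, 6), Mul(Add(2, M), Pow(Add(0, Add(-3, 8)), -1))) = Mul(Rational(-1, 6), Mul(Add(2, M), Pow(Add(0, 5), -1))) = Mul(Rational(-1, 6), Mul(Add(2, M), Pow(5, -1))) = Mul(Rational(-1, 6), Mul(Add(2, M), Rational(1, 5))) = Mul(Rational(-1, 6), Add(Rational(2, 5), Mul(Rational(1, 5), M))) = Add(Rational(-1, 15), Mul(Rational(-1, 30), M)))
Add(Mul(-30, Pow(1, 3)), Function('Z')(4, 1)) = Add(Mul(-30, Pow(1, 3)), Add(Rational(-1, 15), Mul(Rational(-1, 30), 4))) = Add(Mul(-30, 1), Add(Rational(-1, 15), Rational(-2, 15))) = Add(-30, Rational(-1, 5)) = Rational(-151, 5)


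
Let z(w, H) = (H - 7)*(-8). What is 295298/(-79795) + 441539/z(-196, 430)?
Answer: -36231892937/270026280 ≈ -134.18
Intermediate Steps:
z(w, H) = 56 - 8*H (z(w, H) = (-7 + H)*(-8) = 56 - 8*H)
295298/(-79795) + 441539/z(-196, 430) = 295298/(-79795) + 441539/(56 - 8*430) = 295298*(-1/79795) + 441539/(56 - 3440) = -295298/79795 + 441539/(-3384) = -295298/79795 + 441539*(-1/3384) = -295298/79795 - 441539/3384 = -36231892937/270026280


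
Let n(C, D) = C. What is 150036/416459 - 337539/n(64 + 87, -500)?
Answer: -140548498965/62885309 ≈ -2235.0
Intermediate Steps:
150036/416459 - 337539/n(64 + 87, -500) = 150036/416459 - 337539/(64 + 87) = 150036*(1/416459) - 337539/151 = 150036/416459 - 337539*1/151 = 150036/416459 - 337539/151 = -140548498965/62885309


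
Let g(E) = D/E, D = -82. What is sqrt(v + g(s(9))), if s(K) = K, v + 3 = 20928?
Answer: sqrt(188243)/3 ≈ 144.62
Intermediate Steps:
v = 20925 (v = -3 + 20928 = 20925)
g(E) = -82/E
sqrt(v + g(s(9))) = sqrt(20925 - 82/9) = sqrt(188243/9) = sqrt(188243)/3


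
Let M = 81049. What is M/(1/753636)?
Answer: 61081444164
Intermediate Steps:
M/(1/753636) = 81049/(1/753636) = 81049*753636 = 61081444164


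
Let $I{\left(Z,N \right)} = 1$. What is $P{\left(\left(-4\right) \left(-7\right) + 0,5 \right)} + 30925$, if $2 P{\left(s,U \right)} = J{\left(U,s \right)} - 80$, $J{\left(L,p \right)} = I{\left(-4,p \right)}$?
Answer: $\frac{61771}{2} \approx 30886.0$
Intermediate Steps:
$J{\left(L,p \right)} = 1$
$P{\left(s,U \right)} = - \frac{79}{2}$ ($P{\left(s,U \right)} = \frac{1 - 80}{2} = \frac{1}{2} \left(-79\right) = - \frac{79}{2}$)
$P{\left(\left(-4\right) \left(-7\right) + 0,5 \right)} + 30925 = - \frac{79}{2} + 30925 = \frac{61771}{2}$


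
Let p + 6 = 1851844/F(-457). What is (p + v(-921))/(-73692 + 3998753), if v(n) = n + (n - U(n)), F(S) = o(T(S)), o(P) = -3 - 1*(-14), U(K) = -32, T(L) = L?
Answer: 1831868/43175671 ≈ 0.042428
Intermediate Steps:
o(P) = 11 (o(P) = -3 + 14 = 11)
F(S) = 11
v(n) = 32 + 2*n (v(n) = n + (n - 1*(-32)) = n + (n + 32) = n + (32 + n) = 32 + 2*n)
p = 1851778/11 (p = -6 + 1851844/11 = 1851778/11 ≈ 1.6834e+5)
(p + v(-921))/(-73692 + 3998753) = (1851778/11 + (32 + 2*(-921)))/(-73692 + 3998753) = (1851778/11 + (32 - 1842))/3925061 = (1851778/11 - 1810)*(1/3925061) = (1831868/11)*(1/3925061) = 1831868/43175671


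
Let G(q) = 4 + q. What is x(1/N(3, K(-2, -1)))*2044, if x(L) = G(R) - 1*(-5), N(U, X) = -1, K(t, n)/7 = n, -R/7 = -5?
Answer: 89936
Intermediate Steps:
R = 35 (R = -7*(-5) = 35)
K(t, n) = 7*n
x(L) = 44 (x(L) = (4 + 35) - 1*(-5) = 39 + 5 = 44)
x(1/N(3, K(-2, -1)))*2044 = 44*2044 = 89936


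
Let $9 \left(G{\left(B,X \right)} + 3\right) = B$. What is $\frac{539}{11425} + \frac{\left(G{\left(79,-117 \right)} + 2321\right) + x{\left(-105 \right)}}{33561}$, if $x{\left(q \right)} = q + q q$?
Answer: $\frac{1524904336}{3450909825} \approx 0.44188$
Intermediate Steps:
$G{\left(B,X \right)} = -3 + \frac{B}{9}$
$x{\left(q \right)} = q + q^{2}$
$\frac{539}{11425} + \frac{\left(G{\left(79,-117 \right)} + 2321\right) + x{\left(-105 \right)}}{33561} = \frac{539}{11425} + \frac{\left(\left(-3 + \frac{1}{9} \cdot 79\right) + 2321\right) - 105 \left(1 - 105\right)}{33561} = 539 \cdot \frac{1}{11425} + \left(\left(\left(-3 + \frac{79}{9}\right) + 2321\right) - -10920\right) \frac{1}{33561} = \frac{539}{11425} + \left(\left(\frac{52}{9} + 2321\right) + 10920\right) \frac{1}{33561} = \frac{539}{11425} + \left(\frac{20941}{9} + 10920\right) \frac{1}{33561} = \frac{539}{11425} + \frac{119221}{9} \cdot \frac{1}{33561} = \frac{539}{11425} + \frac{119221}{302049} = \frac{1524904336}{3450909825}$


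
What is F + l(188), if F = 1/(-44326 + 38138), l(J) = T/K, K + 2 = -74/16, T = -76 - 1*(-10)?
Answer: 3267211/327964 ≈ 9.9621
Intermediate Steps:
T = -66 (T = -76 + 10 = -66)
K = -53/8 (K = -2 - 74/16 = -2 - 74*1/16 = -2 - 37/8 = -53/8 ≈ -6.6250)
l(J) = 528/53 (l(J) = -66/(-53/8) = -66*(-8/53) = 528/53)
F = -1/6188 (F = 1/(-6188) = -1/6188 ≈ -0.00016160)
F + l(188) = -1/6188 + 528/53 = 3267211/327964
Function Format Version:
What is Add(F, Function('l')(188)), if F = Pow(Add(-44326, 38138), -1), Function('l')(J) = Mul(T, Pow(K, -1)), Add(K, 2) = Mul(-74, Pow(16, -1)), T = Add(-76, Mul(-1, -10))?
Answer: Rational(3267211, 327964) ≈ 9.9621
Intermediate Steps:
T = -66 (T = Add(-76, 10) = -66)
K = Rational(-53, 8) (K = Add(-2, Mul(-74, Pow(16, -1))) = Add(-2, Mul(-74, Rational(1, 16))) = Add(-2, Rational(-37, 8)) = Rational(-53, 8) ≈ -6.6250)
Function('l')(J) = Rational(528, 53) (Function('l')(J) = Mul(-66, Pow(Rational(-53, 8), -1)) = Mul(-66, Rational(-8, 53)) = Rational(528, 53))
F = Rational(-1, 6188) (F = Pow(-6188, -1) = Rational(-1, 6188) ≈ -0.00016160)
Add(F, Function('l')(188)) = Add(Rational(-1, 6188), Rational(528, 53)) = Rational(3267211, 327964)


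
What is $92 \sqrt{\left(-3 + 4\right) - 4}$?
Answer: $92 i \sqrt{3} \approx 159.35 i$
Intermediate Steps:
$92 \sqrt{\left(-3 + 4\right) - 4} = 92 \sqrt{1 - 4} = 92 \sqrt{-3} = 92 i \sqrt{3}$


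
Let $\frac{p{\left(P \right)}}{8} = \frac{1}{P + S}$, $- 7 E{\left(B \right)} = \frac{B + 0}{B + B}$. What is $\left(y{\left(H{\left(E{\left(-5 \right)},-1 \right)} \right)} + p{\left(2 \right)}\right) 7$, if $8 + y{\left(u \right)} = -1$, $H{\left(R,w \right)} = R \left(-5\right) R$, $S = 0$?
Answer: $-35$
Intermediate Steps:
$E{\left(B \right)} = - \frac{1}{14}$ ($E{\left(B \right)} = - \frac{\left(B + 0\right) \frac{1}{B + B}}{7} = - \frac{B \frac{1}{2 B}}{7} = \left(- \frac{1}{7}\right) \frac{1}{2} = - \frac{1}{14}$)
$H{\left(R,w \right)} = - 5 R^{2}$ ($H{\left(R,w \right)} = - 5 R R = - 5 R^{2}$)
$p{\left(P \right)} = \frac{8}{P}$ ($p{\left(P \right)} = \frac{8}{P + 0} = \frac{8}{P}$)
$y{\left(u \right)} = -9$ ($y{\left(u \right)} = -8 - 1 = -9$)
$\left(y{\left(H{\left(E{\left(-5 \right)},-1 \right)} \right)} + p{\left(2 \right)}\right) 7 = \left(-9 + \frac{8}{2}\right) 7 = \left(-9 + 8 \cdot \frac{1}{2}\right) 7 = \left(-9 + 4\right) 7 = \left(-5\right) 7 = -35$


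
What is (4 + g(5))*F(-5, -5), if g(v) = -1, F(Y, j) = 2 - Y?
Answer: 21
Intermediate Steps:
(4 + g(5))*F(-5, -5) = (4 - 1)*(2 - 1*(-5)) = 3*(2 + 5) = 3*7 = 21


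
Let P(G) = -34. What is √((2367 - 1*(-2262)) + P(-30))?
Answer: √4595 ≈ 67.786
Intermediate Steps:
√((2367 - 1*(-2262)) + P(-30)) = √((2367 - 1*(-2262)) - 34) = √((2367 + 2262) - 34) = √(4629 - 34) = √4595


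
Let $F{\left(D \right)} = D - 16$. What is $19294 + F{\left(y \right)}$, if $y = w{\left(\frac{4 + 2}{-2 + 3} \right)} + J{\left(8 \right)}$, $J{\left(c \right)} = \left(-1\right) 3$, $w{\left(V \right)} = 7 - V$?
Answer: $19276$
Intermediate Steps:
$J{\left(c \right)} = -3$
$y = -2$ ($y = \left(7 - \frac{4 + 2}{-2 + 3}\right) - 3 = \left(7 - \frac{6}{1}\right) - 3 = \left(7 - 6 \cdot 1\right) - 3 = \left(7 - 6\right) - 3 = 1 - 3 = -2$)
$F{\left(D \right)} = -16 + D$ ($F{\left(D \right)} = D - 16 = -16 + D$)
$19294 + F{\left(y \right)} = 19294 - 18 = 19276$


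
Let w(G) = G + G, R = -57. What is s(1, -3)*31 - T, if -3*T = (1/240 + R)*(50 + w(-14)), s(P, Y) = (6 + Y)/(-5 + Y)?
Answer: -77327/180 ≈ -429.59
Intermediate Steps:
s(P, Y) = (6 + Y)/(-5 + Y)
w(G) = 2*G
T = 150469/360 (T = -(1/240 - 57)*(50 + 2*(-14))/3 = -(1/240 - 57)*(50 - 28)/3 = -(-13679)*22/720 = -1/3*(-150469/120) = 150469/360 ≈ 417.97)
s(1, -3)*31 - T = ((6 - 3)/(-5 - 3))*31 - 1*150469/360 = (3/(-8))*31 - 150469/360 = -1/8*3*31 - 150469/360 = -3/8*31 - 150469/360 = -93/8 - 150469/360 = -77327/180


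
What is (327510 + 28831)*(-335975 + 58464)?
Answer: -98888547251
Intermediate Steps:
(327510 + 28831)*(-335975 + 58464) = 356341*(-277511) = -98888547251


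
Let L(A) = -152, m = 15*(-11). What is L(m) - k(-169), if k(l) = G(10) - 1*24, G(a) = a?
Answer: -138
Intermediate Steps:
m = -165
k(l) = -14 (k(l) = 10 - 1*24 = 10 - 24 = -14)
L(m) - k(-169) = -152 - 1*(-14) = -152 + 14 = -138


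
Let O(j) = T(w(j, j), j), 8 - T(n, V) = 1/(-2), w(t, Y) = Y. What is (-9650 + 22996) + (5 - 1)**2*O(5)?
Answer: 13482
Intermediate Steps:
T(n, V) = 17/2 (T(n, V) = 8 - 1/(-2) = 8 - 1*(-1/2) = 8 + 1/2 = 17/2)
O(j) = 17/2
(-9650 + 22996) + (5 - 1)**2*O(5) = (-9650 + 22996) + (5 - 1)**2*(17/2) = 13346 + 4**2*(17/2) = 13346 + 16*(17/2) = 13346 + 136 = 13482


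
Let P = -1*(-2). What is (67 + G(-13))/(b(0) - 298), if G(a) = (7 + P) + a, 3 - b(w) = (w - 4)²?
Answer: -63/311 ≈ -0.20257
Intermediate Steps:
b(w) = 3 - (-4 + w)² (b(w) = 3 - (w - 4)² = 3 - (-4 + w)²)
P = 2
G(a) = 9 + a (G(a) = (7 + 2) + a = 9 + a)
(67 + G(-13))/(b(0) - 298) = (67 + (9 - 13))/((3 - (-4 + 0)²) - 298) = (67 - 4)/((3 - 1*(-4)²) - 298) = 63/((3 - 1*16) - 298) = 63/((3 - 16) - 298) = 63/(-13 - 298) = 63/(-311) = 63*(-1/311) = -63/311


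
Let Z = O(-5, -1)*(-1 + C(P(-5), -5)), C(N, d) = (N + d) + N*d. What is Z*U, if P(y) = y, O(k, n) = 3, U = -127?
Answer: -5334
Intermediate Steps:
C(N, d) = N + d + N*d
Z = 42 (Z = 3*(-1 + (-5 - 5 - 5*(-5))) = 3*(-1 + (-5 - 5 + 25)) = 3*(-1 + 15) = 3*14 = 42)
Z*U = 42*(-127) = -5334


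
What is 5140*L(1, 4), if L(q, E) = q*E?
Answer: 20560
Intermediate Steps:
L(q, E) = E*q
5140*L(1, 4) = 5140*(4*1) = 5140*4 = 20560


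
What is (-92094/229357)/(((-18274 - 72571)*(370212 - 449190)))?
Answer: -15349/274263434321395 ≈ -5.5964e-11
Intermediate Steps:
(-92094/229357)/(((-18274 - 72571)*(370212 - 449190))) = (-92094*1/229357)/((-90845*(-78978))) = -92094/229357/7174756410 = -92094/229357*1/7174756410 = -15349/274263434321395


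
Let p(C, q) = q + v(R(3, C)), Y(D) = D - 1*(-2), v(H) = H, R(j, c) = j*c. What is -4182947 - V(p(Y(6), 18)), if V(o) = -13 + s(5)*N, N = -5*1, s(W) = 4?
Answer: -4182914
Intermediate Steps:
R(j, c) = c*j
Y(D) = 2 + D (Y(D) = D + 2 = 2 + D)
N = -5
p(C, q) = q + 3*C (p(C, q) = q + C*3 = q + 3*C)
V(o) = -33 (V(o) = -13 + 4*(-5) = -13 - 20 = -33)
-4182947 - V(p(Y(6), 18)) = -4182947 - 1*(-33) = -4182947 + 33 = -4182914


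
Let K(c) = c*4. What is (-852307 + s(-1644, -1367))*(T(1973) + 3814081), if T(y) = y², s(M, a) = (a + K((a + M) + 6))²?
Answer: 1374582485336220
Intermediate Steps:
K(c) = 4*c
s(M, a) = (24 + 4*M + 5*a)² (s(M, a) = (a + 4*((a + M) + 6))² = (a + 4*((M + a) + 6))² = (a + 4*(6 + M + a))² = (a + (24 + 4*M + 4*a))² = (24 + 4*M + 5*a)²)
(-852307 + s(-1644, -1367))*(T(1973) + 3814081) = (-852307 + (24 + 4*(-1644) + 5*(-1367))²)*(1973² + 3814081) = (-852307 + (24 - 6576 - 6835)²)*(3892729 + 3814081) = (-852307 + (-13387)²)*7706810 = (-852307 + 179211769)*7706810 = 178359462*7706810 = 1374582485336220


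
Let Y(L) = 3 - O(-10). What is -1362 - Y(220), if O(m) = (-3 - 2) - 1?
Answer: -1371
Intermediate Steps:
O(m) = -6 (O(m) = -5 - 1 = -6)
Y(L) = 9 (Y(L) = 3 - 1*(-6) = 3 + 6 = 9)
-1362 - Y(220) = -1362 - 1*9 = -1362 - 9 = -1371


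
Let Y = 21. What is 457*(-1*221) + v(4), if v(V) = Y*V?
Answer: -100913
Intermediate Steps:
v(V) = 21*V
457*(-1*221) + v(4) = 457*(-1*221) + 21*4 = 457*(-221) + 84 = -100997 + 84 = -100913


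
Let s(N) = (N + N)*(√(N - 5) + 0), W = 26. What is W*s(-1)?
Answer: -52*I*√6 ≈ -127.37*I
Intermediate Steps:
s(N) = 2*N*√(-5 + N) (s(N) = (2*N)*(√(-5 + N) + 0) = (2*N)*√(-5 + N) = 2*N*√(-5 + N))
W*s(-1) = 26*(2*(-1)*√(-5 - 1)) = 26*(2*(-1)*√(-6)) = 26*(2*(-1)*(I*√6)) = 26*(-2*I*√6) = -52*I*√6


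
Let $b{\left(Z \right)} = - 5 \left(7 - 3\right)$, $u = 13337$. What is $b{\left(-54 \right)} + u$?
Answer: $13317$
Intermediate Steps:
$b{\left(Z \right)} = -20$ ($b{\left(Z \right)} = \left(-5\right) 4 = -20$)
$b{\left(-54 \right)} + u = -20 + 13337 = 13317$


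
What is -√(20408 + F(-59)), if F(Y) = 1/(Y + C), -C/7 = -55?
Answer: -√2168880934/326 ≈ -142.86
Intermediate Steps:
C = 385 (C = -7*(-55) = 385)
F(Y) = 1/(385 + Y) (F(Y) = 1/(Y + 385) = 1/(385 + Y))
-√(20408 + F(-59)) = -√(20408 + 1/(385 - 59)) = -√(20408 + 1/326) = -√(6653009/326) = -√2168880934/326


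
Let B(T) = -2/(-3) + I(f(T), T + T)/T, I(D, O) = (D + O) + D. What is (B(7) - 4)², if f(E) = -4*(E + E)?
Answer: 2704/9 ≈ 300.44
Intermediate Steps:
f(E) = -8*E
I(D, O) = O + 2*D
B(T) = -40/3 (B(T) = -2/(-3) + ((T + T) + 2*(-8*T))/T = -2*(-⅓) + (2*T - 16*T)/T = ⅔ + (-14*T)/T = ⅔ - 14 = -40/3)
(B(7) - 4)² = (-40/3 - 4)² = (-52/3)² = 2704/9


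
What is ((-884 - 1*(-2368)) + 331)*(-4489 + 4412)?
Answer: -139755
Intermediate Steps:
((-884 - 1*(-2368)) + 331)*(-4489 + 4412) = ((-884 + 2368) + 331)*(-77) = (1484 + 331)*(-77) = 1815*(-77) = -139755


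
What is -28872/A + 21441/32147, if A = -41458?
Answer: 908524581/666375163 ≈ 1.3634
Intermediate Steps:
-28872/A + 21441/32147 = -28872/(-41458) + 21441/32147 = -28872*(-1/41458) + 21441*(1/32147) = 14436/20729 + 21441/32147 = 908524581/666375163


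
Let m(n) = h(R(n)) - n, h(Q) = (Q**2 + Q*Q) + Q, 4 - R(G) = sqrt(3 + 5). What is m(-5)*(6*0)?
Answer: 0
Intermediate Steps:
R(G) = 4 - 2*sqrt(2) (R(G) = 4 - sqrt(3 + 5) = 4 - sqrt(8) = 4 - 2*sqrt(2))
h(Q) = Q + 2*Q**2 (h(Q) = (Q**2 + Q**2) + Q = 2*Q**2 + Q = Q + 2*Q**2)
m(n) = -n + (4 - 2*sqrt(2))*(9 - 4*sqrt(2)) (m(n) = (4 - 2*sqrt(2))*(1 + 2*(4 - 2*sqrt(2))) - n = (4 - 2*sqrt(2))*(1 + (8 - 4*sqrt(2))) - n = (4 - 2*sqrt(2))*(9 - 4*sqrt(2)) - n = -n + (4 - 2*sqrt(2))*(9 - 4*sqrt(2)))
m(-5)*(6*0) = (52 - 1*(-5) - 34*sqrt(2))*(6*0) = (52 + 5 - 34*sqrt(2))*0 = (57 - 34*sqrt(2))*0 = 0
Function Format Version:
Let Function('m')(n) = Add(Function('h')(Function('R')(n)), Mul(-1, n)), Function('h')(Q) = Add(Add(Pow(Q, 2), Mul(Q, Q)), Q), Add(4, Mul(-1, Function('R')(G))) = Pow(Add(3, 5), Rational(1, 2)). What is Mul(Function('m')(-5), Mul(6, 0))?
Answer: 0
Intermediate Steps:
Function('R')(G) = Add(4, Mul(-2, Pow(2, Rational(1, 2)))) (Function('R')(G) = Add(4, Mul(-1, Pow(Add(3, 5), Rational(1, 2)))) = Add(4, Mul(-1, Pow(8, Rational(1, 2)))) = Add(4, Mul(-1, Mul(2, Pow(2, Rational(1, 2))))) = Add(4, Mul(-2, Pow(2, Rational(1, 2)))))
Function('h')(Q) = Add(Q, Mul(2, Pow(Q, 2))) (Function('h')(Q) = Add(Add(Pow(Q, 2), Pow(Q, 2)), Q) = Add(Mul(2, Pow(Q, 2)), Q) = Add(Q, Mul(2, Pow(Q, 2))))
Function('m')(n) = Add(Mul(-1, n), Mul(Add(4, Mul(-2, Pow(2, Rational(1, 2)))), Add(9, Mul(-4, Pow(2, Rational(1, 2)))))) (Function('m')(n) = Add(Mul(Add(4, Mul(-2, Pow(2, Rational(1, 2)))), Add(1, Mul(2, Add(4, Mul(-2, Pow(2, Rational(1, 2))))))), Mul(-1, n)) = Add(Mul(Add(4, Mul(-2, Pow(2, Rational(1, 2)))), Add(1, Add(8, Mul(-4, Pow(2, Rational(1, 2)))))), Mul(-1, n)) = Add(Mul(Add(4, Mul(-2, Pow(2, Rational(1, 2)))), Add(9, Mul(-4, Pow(2, Rational(1, 2))))), Mul(-1, n)) = Add(Mul(-1, n), Mul(Add(4, Mul(-2, Pow(2, Rational(1, 2)))), Add(9, Mul(-4, Pow(2, Rational(1, 2)))))))
Mul(Function('m')(-5), Mul(6, 0)) = Mul(Add(52, Mul(-1, -5), Mul(-34, Pow(2, Rational(1, 2)))), Mul(6, 0)) = Mul(Add(52, 5, Mul(-34, Pow(2, Rational(1, 2)))), 0) = Mul(Add(57, Mul(-34, Pow(2, Rational(1, 2)))), 0) = 0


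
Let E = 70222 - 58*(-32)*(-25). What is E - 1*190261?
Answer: -166439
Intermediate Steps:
E = 23822 (E = 70222 + 1856*(-25) = 70222 - 46400 = 23822)
E - 1*190261 = 23822 - 1*190261 = 23822 - 190261 = -166439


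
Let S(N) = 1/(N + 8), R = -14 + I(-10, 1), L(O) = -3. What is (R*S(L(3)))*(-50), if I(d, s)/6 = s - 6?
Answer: 440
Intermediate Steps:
I(d, s) = -36 + 6*s (I(d, s) = 6*(s - 6) = 6*(-6 + s) = -36 + 6*s)
R = -44 (R = -14 + (-36 + 6*1) = -14 + (-36 + 6) = -14 - 30 = -44)
S(N) = 1/(8 + N)
(R*S(L(3)))*(-50) = -44/(8 - 3)*(-50) = -44/5*(-50) = 440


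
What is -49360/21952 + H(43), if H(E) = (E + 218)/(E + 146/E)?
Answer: 440161/130340 ≈ 3.3770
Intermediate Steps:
H(E) = (218 + E)/(E + 146/E)
-49360/21952 + H(43) = -49360/21952 + 43*(218 + 43)/(146 + 43²) = -49360*1/21952 + 43*261/(146 + 1849) = -3085/1372 + 43*261/1995 = -3085/1372 + 43*(1/1995)*261 = -3085/1372 + 3741/665 = 440161/130340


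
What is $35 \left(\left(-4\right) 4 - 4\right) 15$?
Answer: $-10500$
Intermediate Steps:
$35 \left(\left(-4\right) 4 - 4\right) 15 = 35 \left(-16 - 4\right) 15 = 35 \left(-20\right) 15 = \left(-700\right) 15 = -10500$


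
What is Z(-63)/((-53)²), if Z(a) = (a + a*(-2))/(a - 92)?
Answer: -63/435395 ≈ -0.00014470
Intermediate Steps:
Z(a) = -a/(-92 + a) (Z(a) = (a - 2*a)/(-92 + a) = (-a)/(-92 + a) = -a/(-92 + a))
Z(-63)/((-53)²) = (-1*(-63)/(-92 - 63))/((-53)²) = -1*(-63)/(-155)/2809 = -1*(-63)*(-1/155)*(1/2809) = -63/155*1/2809 = -63/435395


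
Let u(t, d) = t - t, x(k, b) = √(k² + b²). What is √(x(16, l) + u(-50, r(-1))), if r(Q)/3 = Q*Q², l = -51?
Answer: 2857^(¼) ≈ 7.3110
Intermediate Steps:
r(Q) = 3*Q³ (r(Q) = 3*(Q*Q²) = 3*Q³)
x(k, b) = √(b² + k²)
u(t, d) = 0
√(x(16, l) + u(-50, r(-1))) = √(√((-51)² + 16²) + 0) = √(√(2601 + 256) + 0) = √(√2857 + 0) = √(√2857) = 2857^(¼)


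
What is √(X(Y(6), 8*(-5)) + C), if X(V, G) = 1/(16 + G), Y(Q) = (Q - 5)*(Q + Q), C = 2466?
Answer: √355098/12 ≈ 49.658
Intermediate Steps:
Y(Q) = 2*Q*(-5 + Q) (Y(Q) = (-5 + Q)*(2*Q) = 2*Q*(-5 + Q))
√(X(Y(6), 8*(-5)) + C) = √(1/(16 + 8*(-5)) + 2466) = √(1/(16 - 40) + 2466) = √(1/(-24) + 2466) = √(-1/24 + 2466) = √(59183/24) = √355098/12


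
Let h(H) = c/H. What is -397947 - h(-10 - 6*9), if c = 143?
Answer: -25468465/64 ≈ -3.9795e+5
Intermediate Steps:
h(H) = 143/H
-397947 - h(-10 - 6*9) = -397947 - 143/(-10 - 6*9) = -397947 - 143/(-10 - 54) = -397947 - 143/(-64) = -397947 - 143*(-1)/64 = -397947 - 1*(-143/64) = -397947 + 143/64 = -25468465/64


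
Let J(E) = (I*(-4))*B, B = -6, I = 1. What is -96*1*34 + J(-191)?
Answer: -3240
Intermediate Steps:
J(E) = 24 (J(E) = (1*(-4))*(-6) = -4*(-6) = 24)
-96*1*34 + J(-191) = -96*1*34 + 24 = -96*34 + 24 = -3264 + 24 = -3240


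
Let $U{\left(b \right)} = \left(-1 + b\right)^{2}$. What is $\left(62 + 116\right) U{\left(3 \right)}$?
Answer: $712$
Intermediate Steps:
$\left(62 + 116\right) U{\left(3 \right)} = \left(62 + 116\right) \left(-1 + 3\right)^{2} = 178 \cdot 2^{2} = 178 \cdot 4 = 712$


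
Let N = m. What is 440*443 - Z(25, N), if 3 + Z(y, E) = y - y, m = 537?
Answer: 194923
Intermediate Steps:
N = 537
Z(y, E) = -3 (Z(y, E) = -3 + (y - y) = -3 + 0 = -3)
440*443 - Z(25, N) = 440*443 - 1*(-3) = 194920 + 3 = 194923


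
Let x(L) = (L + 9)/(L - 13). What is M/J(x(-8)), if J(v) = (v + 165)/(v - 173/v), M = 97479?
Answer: 1859216967/866 ≈ 2.1469e+6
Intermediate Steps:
x(L) = (9 + L)/(-13 + L)
J(v) = (165 + v)/(v - 173/v)
M/J(x(-8)) = 97479/((((9 - 8)/(-13 - 8))*(165 + (9 - 8)/(-13 - 8))/(-173 + ((9 - 8)/(-13 - 8))**2))) = 97479/(((1/(-21))*(165 + 1/(-21))/(-173 + (1/(-21))**2))) = 97479/(((-1/21*1)*(165 - 1/21*1)/(-173 + (-1/21*1)**2))) = 97479/((-(165 - 1/21)/(21*(-173 + (-1/21)**2)))) = 97479/((-1/21*3464/21/(-173 + 1/441))) = 97479/((-1/21*3464/21/(-76292/441))) = 97479/((-1/21*(-441/76292)*3464/21)) = 97479/(866/19073) = 97479*(19073/866) = 1859216967/866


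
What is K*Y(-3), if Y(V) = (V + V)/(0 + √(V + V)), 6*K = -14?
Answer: -7*I*√6/3 ≈ -5.7155*I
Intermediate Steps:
K = -7/3 (K = (⅙)*(-14) = -7/3 ≈ -2.3333)
Y(V) = √2*√V (Y(V) = (2*V)/(0 + √(2*V)) = (2*V)/(0 + √2*√V) = (2*V)/((√2*√V)) = (2*V)*(√2/(2*√V)) = √2*√V)
K*Y(-3) = -7*√2*√(-3)/3 = -7*√2*I*√3/3 = -7*I*√6/3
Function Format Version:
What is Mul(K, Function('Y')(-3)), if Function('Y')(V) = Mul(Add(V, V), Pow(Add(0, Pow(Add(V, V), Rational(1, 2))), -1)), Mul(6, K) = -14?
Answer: Mul(Rational(-7, 3), I, Pow(6, Rational(1, 2))) ≈ Mul(-5.7155, I)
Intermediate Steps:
K = Rational(-7, 3) (K = Mul(Rational(1, 6), -14) = Rational(-7, 3) ≈ -2.3333)
Function('Y')(V) = Mul(Pow(2, Rational(1, 2)), Pow(V, Rational(1, 2))) (Function('Y')(V) = Mul(Mul(2, V), Pow(Add(0, Pow(Mul(2, V), Rational(1, 2))), -1)) = Mul(Mul(2, V), Pow(Add(0, Mul(Pow(2, Rational(1, 2)), Pow(V, Rational(1, 2)))), -1)) = Mul(Mul(2, V), Pow(Mul(Pow(2, Rational(1, 2)), Pow(V, Rational(1, 2))), -1)) = Mul(Mul(2, V), Mul(Rational(1, 2), Pow(2, Rational(1, 2)), Pow(V, Rational(-1, 2)))) = Mul(Pow(2, Rational(1, 2)), Pow(V, Rational(1, 2))))
Mul(K, Function('Y')(-3)) = Mul(Rational(-7, 3), Mul(Pow(2, Rational(1, 2)), Pow(-3, Rational(1, 2)))) = Mul(Rational(-7, 3), Mul(Pow(2, Rational(1, 2)), Mul(I, Pow(3, Rational(1, 2))))) = Mul(Rational(-7, 3), Mul(I, Pow(6, Rational(1, 2)))) = Mul(Rational(-7, 3), I, Pow(6, Rational(1, 2)))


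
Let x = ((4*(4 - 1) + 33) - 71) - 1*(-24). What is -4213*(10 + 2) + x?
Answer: -50558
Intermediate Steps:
x = -2 (x = ((4*3 + 33) - 71) + 24 = ((12 + 33) - 71) + 24 = (45 - 71) + 24 = -26 + 24 = -2)
-4213*(10 + 2) + x = -4213*(10 + 2) - 2 = -4213*12 - 2 = -383*132 - 2 = -50556 - 2 = -50558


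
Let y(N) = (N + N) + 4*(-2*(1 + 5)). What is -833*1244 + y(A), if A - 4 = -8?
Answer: -1036308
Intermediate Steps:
A = -4 (A = 4 - 8 = -4)
y(N) = -48 + 2*N (y(N) = 2*N + 4*(-2*6) = 2*N + 4*(-12) = 2*N - 48 = -48 + 2*N)
-833*1244 + y(A) = -833*1244 + (-48 + 2*(-4)) = -1036252 + (-48 - 8) = -1036252 - 56 = -1036308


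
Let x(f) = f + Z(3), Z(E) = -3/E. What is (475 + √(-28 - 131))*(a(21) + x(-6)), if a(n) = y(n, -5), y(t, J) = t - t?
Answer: -3325 - 7*I*√159 ≈ -3325.0 - 88.267*I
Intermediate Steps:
y(t, J) = 0
a(n) = 0
x(f) = -1 + f (x(f) = f - 3/3 = f - 3*⅓ = f - 1 = -1 + f)
(475 + √(-28 - 131))*(a(21) + x(-6)) = (475 + √(-28 - 131))*(0 + (-1 - 6)) = (475 + √(-159))*(0 - 7) = (475 + I*√159)*(-7) = -3325 - 7*I*√159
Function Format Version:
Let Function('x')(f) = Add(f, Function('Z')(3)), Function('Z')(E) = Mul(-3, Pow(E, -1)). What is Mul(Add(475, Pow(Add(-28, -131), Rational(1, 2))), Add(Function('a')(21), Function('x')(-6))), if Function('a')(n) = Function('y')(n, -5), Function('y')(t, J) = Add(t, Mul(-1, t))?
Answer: Add(-3325, Mul(-7, I, Pow(159, Rational(1, 2)))) ≈ Add(-3325.0, Mul(-88.267, I))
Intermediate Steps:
Function('y')(t, J) = 0
Function('a')(n) = 0
Function('x')(f) = Add(-1, f) (Function('x')(f) = Add(f, Mul(-3, Pow(3, -1))) = Add(f, Mul(-3, Rational(1, 3))) = Add(f, -1) = Add(-1, f))
Mul(Add(475, Pow(Add(-28, -131), Rational(1, 2))), Add(Function('a')(21), Function('x')(-6))) = Mul(Add(475, Pow(Add(-28, -131), Rational(1, 2))), Add(0, Add(-1, -6))) = Mul(Add(475, Pow(-159, Rational(1, 2))), Add(0, -7)) = Mul(Add(475, Mul(I, Pow(159, Rational(1, 2)))), -7) = Add(-3325, Mul(-7, I, Pow(159, Rational(1, 2))))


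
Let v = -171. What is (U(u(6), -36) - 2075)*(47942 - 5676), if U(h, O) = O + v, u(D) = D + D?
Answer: -96451012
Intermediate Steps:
u(D) = 2*D
U(h, O) = -171 + O (U(h, O) = O - 171 = -171 + O)
(U(u(6), -36) - 2075)*(47942 - 5676) = ((-171 - 36) - 2075)*(47942 - 5676) = (-207 - 2075)*42266 = -2282*42266 = -96451012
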